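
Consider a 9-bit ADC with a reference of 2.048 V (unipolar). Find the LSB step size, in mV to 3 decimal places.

Full-scale span = 2.048 V.
LSB = 2.048 / 2^9 = 2.048 / 512 = 0.004 V = 4.000 mV.

4.000 mV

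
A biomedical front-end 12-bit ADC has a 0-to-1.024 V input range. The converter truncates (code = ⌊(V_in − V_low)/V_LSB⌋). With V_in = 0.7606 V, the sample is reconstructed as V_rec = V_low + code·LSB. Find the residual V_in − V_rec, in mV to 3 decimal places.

0.100 mV

Step size: 1.024 V ÷ 2^12 = 250.00 µV.
(0.7606 − 0)/0.00025 = 3042.4000; ⌊·⌋ gives code 3042.
V_rec = 0 + 3042·0.00025 = 0.7605 V.
Difference: 0.0001 V → 0.100 mV.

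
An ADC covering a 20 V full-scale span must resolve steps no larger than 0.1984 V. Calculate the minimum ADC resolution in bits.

7 bits

Number of steps required ≥ 20 V / 0.1984 V = 100.81.
Need 2^N ≥ 100.81; 2^6 = 64, 2^7 = 128.
Minimum N = 7.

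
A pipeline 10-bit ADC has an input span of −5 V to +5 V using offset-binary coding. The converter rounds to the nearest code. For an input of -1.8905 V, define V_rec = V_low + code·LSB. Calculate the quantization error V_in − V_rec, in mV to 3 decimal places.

LSB = 10/2^10 = 9.766 mV.
Scaled input = 318.4128 LSBs, so code = 318.
Reconstructed: -1.8945312 V.
Difference: 0.00403125 V → 4.031 mV.

4.031 mV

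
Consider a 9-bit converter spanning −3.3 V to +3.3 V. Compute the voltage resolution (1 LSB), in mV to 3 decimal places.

Full-scale span = 6.6 V.
LSB = 6.6 / 2^9 = 6.6 / 512 = 0.0128906 V = 12.891 mV.

12.891 mV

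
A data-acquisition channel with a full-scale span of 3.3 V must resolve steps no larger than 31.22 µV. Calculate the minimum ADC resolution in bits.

17 bits

Number of steps required ≥ 3.3 V / 31.22 µV = 105701.47.
Need 2^N ≥ 105701.47; 2^16 = 65536, 2^17 = 131072.
Minimum N = 17.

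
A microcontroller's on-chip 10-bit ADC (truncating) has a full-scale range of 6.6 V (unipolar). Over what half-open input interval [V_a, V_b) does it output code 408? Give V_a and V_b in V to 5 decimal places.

LSB = 6.6/2^10 = 6.445 mV.
V_a = V_low + 408·LSB = 2.62969 V; V_b = V_low + 409·LSB = 2.63613 V.

[2.62969 V, 2.63613 V)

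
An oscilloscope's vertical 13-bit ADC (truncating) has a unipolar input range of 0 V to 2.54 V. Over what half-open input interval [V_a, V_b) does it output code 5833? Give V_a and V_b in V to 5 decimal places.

[1.80857 V, 1.80888 V)

LSB = 2.54/2^13 = 310.06 µV.
V_a = V_low + 5833·LSB = 1.80857 V; V_b = V_low + 5834·LSB = 1.80888 V.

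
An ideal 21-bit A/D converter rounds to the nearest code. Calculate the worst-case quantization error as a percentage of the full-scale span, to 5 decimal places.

Rounding → worst-case error = ½ LSB = V_FS/2^22, so 100/4194304 = 2.38419e-05 % of full scale.

0.00002 %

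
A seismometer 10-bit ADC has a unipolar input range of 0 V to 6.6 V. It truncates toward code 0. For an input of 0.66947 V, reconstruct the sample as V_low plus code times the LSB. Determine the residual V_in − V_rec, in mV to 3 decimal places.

Step size: 6.6 V ÷ 2^10 = 6.445 mV.
(0.66947 − 0)/0.00644531 = 103.8693; ⌊·⌋ gives code 103.
Code 103 maps back to 0 + 103×0.00644531 V = 0.66386719 V.
Error = 0.66947 − 0.66386719 = 0.00560281 V = 5.603 mV.

5.603 mV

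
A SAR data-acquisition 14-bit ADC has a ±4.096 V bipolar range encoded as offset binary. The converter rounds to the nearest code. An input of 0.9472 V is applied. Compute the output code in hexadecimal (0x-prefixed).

code 0x2766 (decimal 10086)

Full-scale span = 8.192 V; LSB = 8.192/2^14 = 0.500 mV.
(0.9472 − (−4.096)) / 0.0005 = 10086.400 LSBs.
round(10086.400) = 10086.
In hexadecimal (0x-prefixed): 0x2766.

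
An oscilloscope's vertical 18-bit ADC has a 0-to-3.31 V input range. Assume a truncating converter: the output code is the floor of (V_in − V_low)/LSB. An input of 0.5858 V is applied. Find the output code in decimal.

Full-scale span = 3.31 V; LSB = 3.31/2^18 = 12.63 µV.
(0.5858 − 0) / 1.26266e-05 = 46393.944 LSBs.
Floor → code 46393.

code 46393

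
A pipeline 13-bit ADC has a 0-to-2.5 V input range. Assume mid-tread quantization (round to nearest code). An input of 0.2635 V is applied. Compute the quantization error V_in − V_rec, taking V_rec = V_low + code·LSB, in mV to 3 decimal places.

Step size: 2.5 V ÷ 2^13 = 305.18 µV.
Scaled input = 863.4368 LSBs, so code = 863.
Reconstructed: 0.2633667 V.
Difference: 0.000133301 V → 0.133 mV.

0.133 mV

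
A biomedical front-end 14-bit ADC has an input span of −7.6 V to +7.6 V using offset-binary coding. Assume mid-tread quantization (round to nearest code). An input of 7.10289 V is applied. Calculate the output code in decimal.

With 16384 levels over 15.2 V, one step is 0.928 mV.
(7.10289 − (−7.6)) / 0.000927734 = 15848.168 LSBs.
Round → code 15848.

code 15848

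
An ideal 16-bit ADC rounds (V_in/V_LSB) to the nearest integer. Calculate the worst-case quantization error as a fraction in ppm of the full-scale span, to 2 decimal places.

Rounding → worst-case error = ½ LSB = V_FS/2^17, so 1e+06/131072 = 7.62939 ppm of full scale.

7.63 ppm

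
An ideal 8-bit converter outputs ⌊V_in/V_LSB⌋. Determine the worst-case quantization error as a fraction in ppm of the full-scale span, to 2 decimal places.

3906.25 ppm

Truncating → worst-case error = 1 LSB = V_FS/2^8, so 1e+06/256 = 3906.25 ppm of full scale.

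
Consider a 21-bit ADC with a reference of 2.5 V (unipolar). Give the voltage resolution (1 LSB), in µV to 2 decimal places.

1.19 µV

Full-scale span = 2.5 V.
LSB = 2.5 / 2^21 = 2.5 / 2097152 = 1.19209e-06 V = 1.19 µV.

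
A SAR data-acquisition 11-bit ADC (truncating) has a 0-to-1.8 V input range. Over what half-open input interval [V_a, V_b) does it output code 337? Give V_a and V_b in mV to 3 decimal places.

LSB = 1.8/2^11 = 0.879 mV.
V_a = V_low + 337·LSB = 0.296191 V; V_b = V_low + 338·LSB = 0.29707 V.

[296.191 mV, 297.070 mV)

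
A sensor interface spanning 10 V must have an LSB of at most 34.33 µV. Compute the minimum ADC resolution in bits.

Number of steps required ≥ 10 V / 34.33 µV = 291290.42.
Need 2^N ≥ 291290.42; 2^18 = 262144, 2^19 = 524288.
Minimum N = 19.

19 bits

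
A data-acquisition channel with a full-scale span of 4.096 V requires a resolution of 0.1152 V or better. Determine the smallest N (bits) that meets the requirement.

Number of steps required ≥ 4.096 V / 0.1152 V = 35.56.
Need 2^N ≥ 35.56; 2^5 = 32, 2^6 = 64.
Minimum N = 6.

6 bits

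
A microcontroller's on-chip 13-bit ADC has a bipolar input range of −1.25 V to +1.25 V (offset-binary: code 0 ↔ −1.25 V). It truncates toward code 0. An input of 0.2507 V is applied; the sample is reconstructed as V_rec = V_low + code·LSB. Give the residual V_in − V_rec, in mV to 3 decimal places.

One LSB is 2.5 V / 8192 = 305.18 µV.
(V_in − V_low)/LSB = (0.2507 − (−1.25))/0.000305176 = 4917.4938 → code 4917 (floor).
Code 4917 maps back to (−1.25) + 4917×0.000305176 V = 0.25054932 V.
Difference: 0.000150684 V → 0.151 mV.

0.151 mV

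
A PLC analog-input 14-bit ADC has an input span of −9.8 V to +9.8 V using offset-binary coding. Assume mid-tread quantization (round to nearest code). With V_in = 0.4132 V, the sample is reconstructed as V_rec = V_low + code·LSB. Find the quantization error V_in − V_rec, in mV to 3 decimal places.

0.480 mV

One LSB is 19.6 V / 16384 = 1.196 mV.
(0.4132 − (−9.8))/0.00119629 = 8537.4015; round gives code 8537.
Code 8537 maps back to (−9.8) + 8537×0.00119629 V = 0.41271973 V.
V_in − V_rec = 0.000480273 V = 0.480 mV.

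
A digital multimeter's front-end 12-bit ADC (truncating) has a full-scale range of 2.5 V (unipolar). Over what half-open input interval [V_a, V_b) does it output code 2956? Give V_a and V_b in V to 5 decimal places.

LSB = 2.5/2^12 = 0.610 mV.
V_a = V_low + 2956·LSB = 1.8042 V; V_b = V_low + 2957·LSB = 1.80481 V.

[1.80420 V, 1.80481 V)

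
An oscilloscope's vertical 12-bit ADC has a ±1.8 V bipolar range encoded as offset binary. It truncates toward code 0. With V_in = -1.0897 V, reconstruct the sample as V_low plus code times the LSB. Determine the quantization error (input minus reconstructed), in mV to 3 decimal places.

LSB = 3.6/2^12 = 0.879 mV.
(V_in − V_low)/LSB = (-1.0897 − (−1.8))/0.000878906 = 808.1636 → code 808 (floor).
Code 808 maps back to (−1.8) + 808×0.000878906 V = -1.0898438 V.
Error = -1.0897 − (−1.0898438) = 0.00014375 V = 0.144 mV.

0.144 mV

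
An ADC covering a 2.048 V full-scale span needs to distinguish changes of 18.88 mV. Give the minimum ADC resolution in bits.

7 bits

Number of steps required ≥ 2.048 V / 18.88 mV = 108.47.
Need 2^N ≥ 108.47; 2^6 = 64, 2^7 = 128.
Minimum N = 7.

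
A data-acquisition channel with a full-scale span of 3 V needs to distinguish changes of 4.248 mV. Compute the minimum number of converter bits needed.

Number of steps required ≥ 3 V / 4.248 mV = 706.21.
Need 2^N ≥ 706.21; 2^9 = 512, 2^10 = 1024.
Minimum N = 10.

10 bits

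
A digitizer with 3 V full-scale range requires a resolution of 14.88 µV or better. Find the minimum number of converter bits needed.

Number of steps required ≥ 3 V / 14.88 µV = 201612.90.
Need 2^N ≥ 201612.90; 2^17 = 131072, 2^18 = 262144.
Minimum N = 18.

18 bits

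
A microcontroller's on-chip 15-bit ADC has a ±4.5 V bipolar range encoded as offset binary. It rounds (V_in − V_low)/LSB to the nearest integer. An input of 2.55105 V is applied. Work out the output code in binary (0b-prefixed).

code 0b110010001001000 (decimal 25672)

LSB = 9 V / 32768 = 274.66 µV.
Input sits at 25672.090 steps above V_low.
round(25672.090) = 25672.
In binary (0b-prefixed): 0b110010001001000.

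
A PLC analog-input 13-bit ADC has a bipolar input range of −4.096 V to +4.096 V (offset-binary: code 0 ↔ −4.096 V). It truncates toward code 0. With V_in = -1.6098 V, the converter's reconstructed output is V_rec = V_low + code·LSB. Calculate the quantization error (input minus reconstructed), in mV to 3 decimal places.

One LSB is 8.192 V / 8192 = 1.000 mV.
(V_in − V_low)/LSB = (-1.6098 − (−4.096))/0.001 = 2486.2000 → code 2486 (floor).
Reconstructed: -1.61 V.
Error = -1.6098 − (−1.61) = 0.0002 V = 0.200 mV.

0.200 mV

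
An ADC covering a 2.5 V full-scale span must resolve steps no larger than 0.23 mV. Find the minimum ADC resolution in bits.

Number of steps required ≥ 2.5 V / 0.23 mV = 10869.57.
Need 2^N ≥ 10869.57; 2^13 = 8192, 2^14 = 16384.
Minimum N = 14.

14 bits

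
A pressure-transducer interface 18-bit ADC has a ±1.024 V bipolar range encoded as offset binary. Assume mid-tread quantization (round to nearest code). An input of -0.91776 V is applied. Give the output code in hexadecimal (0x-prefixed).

code 0x351F (decimal 13599)

LSB = 2.048 V / 262144 = 7.81 µV.
Input sits at 13598.720 steps above V_low.
round(13598.720) = 13599.
In hexadecimal (0x-prefixed): 0x351F.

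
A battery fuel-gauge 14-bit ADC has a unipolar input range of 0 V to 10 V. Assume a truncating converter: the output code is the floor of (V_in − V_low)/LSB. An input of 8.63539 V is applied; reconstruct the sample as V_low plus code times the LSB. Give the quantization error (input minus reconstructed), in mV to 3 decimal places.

One LSB is 10 V / 16384 = 0.610 mV.
Scaled input = 14148.2230 LSBs, so code = 14148.
V_rec = 0 + 14148·0.000610352 = 8.6352539 V.
Difference: 0.000136094 V → 0.136 mV.

0.136 mV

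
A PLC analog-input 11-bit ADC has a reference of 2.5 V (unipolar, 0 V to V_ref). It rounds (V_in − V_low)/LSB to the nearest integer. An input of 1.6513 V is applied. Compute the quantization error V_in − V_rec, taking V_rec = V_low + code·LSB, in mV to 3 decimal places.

-0.311 mV

LSB = 2.5/2^11 = 1.221 mV.
(V_in − V_low)/LSB = (1.6513 − 0)/0.0012207 = 1352.7450 → code 1353 (round).
Reconstructed: 1.6516113 V.
Difference: -0.000311328 V → -0.311 mV.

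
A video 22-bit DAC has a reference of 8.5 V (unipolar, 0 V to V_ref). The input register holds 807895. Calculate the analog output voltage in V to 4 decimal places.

LSB = 8.5 V / 2^22 = 2.03 µV.
V_out = 0 + 807895 × 2.02656e-06 V = 1.63725 V.

1.6372 V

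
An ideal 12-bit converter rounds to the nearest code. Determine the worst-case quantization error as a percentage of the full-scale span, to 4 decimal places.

0.0122 %

Rounding → worst-case error = ½ LSB = V_FS/2^13, so 100/8192 = 0.012207 % of full scale.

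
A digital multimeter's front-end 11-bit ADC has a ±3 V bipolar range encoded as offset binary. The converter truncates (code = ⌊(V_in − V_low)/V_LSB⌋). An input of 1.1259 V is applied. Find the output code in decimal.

With 2048 levels over 6 V, one step is 2.930 mV.
(1.1259 − (−3)) / 0.00292969 = 1408.307 LSBs.
So the output code is 1408.

code 1408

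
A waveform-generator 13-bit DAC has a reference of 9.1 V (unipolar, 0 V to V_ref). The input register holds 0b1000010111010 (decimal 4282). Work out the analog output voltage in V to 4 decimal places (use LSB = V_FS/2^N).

LSB = 9.1 V / 2^13 = 1.111 mV.
Code 0b1000010111010 = 4282 decimal.
V_out = 0 + 4282 × 0.00111084 V = 4.75662 V.

4.7566 V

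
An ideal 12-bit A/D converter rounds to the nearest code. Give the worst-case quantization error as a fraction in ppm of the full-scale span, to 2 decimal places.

122.07 ppm

Rounding → worst-case error = ½ LSB = V_FS/2^13, so 1e+06/8192 = 122.07 ppm of full scale.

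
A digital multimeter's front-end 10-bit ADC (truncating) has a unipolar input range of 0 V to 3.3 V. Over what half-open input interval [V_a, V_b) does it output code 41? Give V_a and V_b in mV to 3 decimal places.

LSB = 3.3/2^10 = 3.223 mV.
V_a = V_low + 41·LSB = 0.132129 V; V_b = V_low + 42·LSB = 0.135352 V.

[132.129 mV, 135.352 mV)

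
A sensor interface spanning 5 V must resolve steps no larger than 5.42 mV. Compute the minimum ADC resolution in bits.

10 bits

Number of steps required ≥ 5 V / 5.42 mV = 922.51.
Need 2^N ≥ 922.51; 2^9 = 512, 2^10 = 1024.
Minimum N = 10.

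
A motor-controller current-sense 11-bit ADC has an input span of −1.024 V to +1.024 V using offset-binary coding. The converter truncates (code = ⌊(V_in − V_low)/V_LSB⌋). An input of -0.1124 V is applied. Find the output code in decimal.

code 911

With 2048 levels over 2.048 V, one step is 1.000 mV.
(-0.1124 − (−1.024)) / 0.001 = 911.600 LSBs.
So the output code is 911.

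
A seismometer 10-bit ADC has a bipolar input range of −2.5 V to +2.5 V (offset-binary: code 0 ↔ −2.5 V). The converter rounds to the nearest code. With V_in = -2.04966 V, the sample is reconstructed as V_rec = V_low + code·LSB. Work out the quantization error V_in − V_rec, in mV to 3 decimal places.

1.121 mV

LSB = 5/2^10 = 4.883 mV.
(V_in − V_low)/LSB = (-2.04966 − (−2.5))/0.00488281 = 92.2296 → code 92 (round).
V_rec = (−2.5) + 92·0.00488281 = -2.0507812 V.
V_in − V_rec = 0.00112125 V = 1.121 mV.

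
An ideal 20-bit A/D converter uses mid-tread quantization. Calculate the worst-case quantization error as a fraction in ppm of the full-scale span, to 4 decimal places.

0.4768 ppm

Rounding → worst-case error = ½ LSB = V_FS/2^21, so 1e+06/2097152 = 0.476837 ppm of full scale.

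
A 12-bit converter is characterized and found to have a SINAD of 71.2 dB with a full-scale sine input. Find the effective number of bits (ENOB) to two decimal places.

ENOB = (SINAD − 1.76) / 6.02 = (71.2 − 1.76)/6.02 = 11.535.

11.53 bits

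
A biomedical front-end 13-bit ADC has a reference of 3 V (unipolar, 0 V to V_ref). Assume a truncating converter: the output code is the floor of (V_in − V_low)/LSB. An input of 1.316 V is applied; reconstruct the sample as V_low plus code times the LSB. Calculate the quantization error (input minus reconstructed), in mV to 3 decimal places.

0.204 mV

Step size: 3 V ÷ 2^13 = 366.21 µV.
Scaled input = 3593.5573 LSBs, so code = 3593.
V_rec = 0 + 3593·0.000366211 = 1.3157959 V.
Error = 1.316 − 1.3157959 = 0.000204102 V = 0.204 mV.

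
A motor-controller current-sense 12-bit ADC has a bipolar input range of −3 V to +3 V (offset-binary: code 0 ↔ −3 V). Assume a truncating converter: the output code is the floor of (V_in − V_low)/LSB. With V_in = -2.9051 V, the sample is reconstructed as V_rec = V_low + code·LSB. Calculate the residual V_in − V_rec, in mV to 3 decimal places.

One LSB is 6 V / 4096 = 1.465 mV.
Scaled input = 64.7851 LSBs, so code = 64.
Reconstructed: -2.90625 V.
Difference: 0.00115 V → 1.150 mV.

1.150 mV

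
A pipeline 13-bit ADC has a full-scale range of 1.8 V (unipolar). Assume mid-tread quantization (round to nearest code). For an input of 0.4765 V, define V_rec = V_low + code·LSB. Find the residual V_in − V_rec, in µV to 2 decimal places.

-86.91 µV

Step size: 1.8 V ÷ 2^13 = 219.73 µV.
(0.4765 − 0)/0.000219727 = 2168.6044; round gives code 2169.
Code 2169 maps back to 0 + 2169×0.000219727 V = 0.47658691 V.
V_in − V_rec = -8.69141e-05 V = -86.91 µV.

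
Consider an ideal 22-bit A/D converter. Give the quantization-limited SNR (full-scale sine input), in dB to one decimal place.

SNR ≈ 6.02·N + 1.76 dB = 6.02·22 + 1.76 = 134.20 dB.

134.2 dB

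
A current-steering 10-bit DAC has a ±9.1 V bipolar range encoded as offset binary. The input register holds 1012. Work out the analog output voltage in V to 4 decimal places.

LSB = 18.2 V / 2^10 = 17.773 mV.
V_out = (−9.1) + 1012 × 0.0177734 V = 8.88672 V.

8.8867 V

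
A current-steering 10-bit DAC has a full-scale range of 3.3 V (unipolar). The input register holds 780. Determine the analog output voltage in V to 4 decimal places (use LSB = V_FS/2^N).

LSB = 3.3 V / 2^10 = 3.223 mV.
V_out = 0 + 780 × 0.00322266 V = 2.51367 V.

2.5137 V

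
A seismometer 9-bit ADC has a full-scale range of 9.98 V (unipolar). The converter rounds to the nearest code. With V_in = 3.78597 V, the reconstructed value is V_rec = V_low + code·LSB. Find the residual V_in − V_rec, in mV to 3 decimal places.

4.486 mV

Step size: 9.98 V ÷ 2^9 = 19.492 mV.
Scaled input = 194.2301 LSBs, so code = 194.
V_rec = 0 + 194·0.0194922 = 3.7814844 V.
V_in − V_rec = 0.00448563 V = 4.486 mV.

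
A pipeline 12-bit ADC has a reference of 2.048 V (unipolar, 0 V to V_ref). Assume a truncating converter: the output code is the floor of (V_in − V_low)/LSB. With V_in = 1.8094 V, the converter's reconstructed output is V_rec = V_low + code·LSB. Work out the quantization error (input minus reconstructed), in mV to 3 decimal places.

One LSB is 2.048 V / 4096 = 0.500 mV.
(V_in − V_low)/LSB = (1.8094 − 0)/0.0005 = 3618.8000 → code 3618 (floor).
V_rec = 0 + 3618·0.0005 = 1.809 V.
V_in − V_rec = 0.0004 V = 0.400 mV.

0.400 mV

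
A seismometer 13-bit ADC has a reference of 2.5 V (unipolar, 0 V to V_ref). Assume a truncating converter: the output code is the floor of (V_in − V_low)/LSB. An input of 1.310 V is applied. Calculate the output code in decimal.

code 4292

With 8192 levels over 2.5 V, one step is 305.18 µV.
(V_in − V_low)/LSB = (1.310 − 0) / 0.000305176 = 4292.608.
⌊·⌋(4292.608) = 4292.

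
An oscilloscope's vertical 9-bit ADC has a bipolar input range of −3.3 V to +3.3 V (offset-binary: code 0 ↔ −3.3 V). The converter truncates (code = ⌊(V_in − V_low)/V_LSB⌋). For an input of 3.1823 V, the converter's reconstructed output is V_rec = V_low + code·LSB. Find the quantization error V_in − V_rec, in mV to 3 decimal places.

11.206 mV

LSB = 6.6/2^9 = 12.891 mV.
(V_in − V_low)/LSB = (3.1823 − (−3.3))/0.0128906 = 502.8693 → code 502 (floor).
Reconstructed: 3.1710937 V.
Difference: 0.0112062 V → 11.206 mV.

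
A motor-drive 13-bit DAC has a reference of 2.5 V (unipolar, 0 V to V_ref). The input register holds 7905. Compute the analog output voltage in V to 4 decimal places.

LSB = 2.5 V / 2^13 = 305.18 µV.
V_out = 0 + 7905 × 0.000305176 V = 2.41241 V.

2.4124 V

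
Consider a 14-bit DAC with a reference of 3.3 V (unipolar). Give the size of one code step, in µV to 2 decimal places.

Full-scale span = 3.3 V.
LSB = 3.3 / 2^14 = 3.3 / 16384 = 0.000201416 V = 201.42 µV.

201.42 µV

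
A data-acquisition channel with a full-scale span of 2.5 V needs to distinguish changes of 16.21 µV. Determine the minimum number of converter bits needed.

18 bits

Number of steps required ≥ 2.5 V / 16.21 µV = 154225.79.
Need 2^N ≥ 154225.79; 2^17 = 131072, 2^18 = 262144.
Minimum N = 18.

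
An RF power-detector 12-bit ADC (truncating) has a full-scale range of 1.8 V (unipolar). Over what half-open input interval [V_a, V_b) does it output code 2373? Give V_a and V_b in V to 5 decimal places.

LSB = 1.8/2^12 = 439.45 µV.
V_a = V_low + 2373·LSB = 1.04282 V; V_b = V_low + 2374·LSB = 1.04326 V.

[1.04282 V, 1.04326 V)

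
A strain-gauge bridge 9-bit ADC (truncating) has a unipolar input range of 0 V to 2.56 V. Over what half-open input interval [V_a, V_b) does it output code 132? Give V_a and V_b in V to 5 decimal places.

LSB = 2.56/2^9 = 5.000 mV.
V_a = V_low + 132·LSB = 0.66 V; V_b = V_low + 133·LSB = 0.665 V.

[0.66000 V, 0.66500 V)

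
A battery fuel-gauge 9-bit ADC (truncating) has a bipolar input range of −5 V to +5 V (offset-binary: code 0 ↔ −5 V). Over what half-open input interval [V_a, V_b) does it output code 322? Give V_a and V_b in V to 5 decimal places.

LSB = 10/2^9 = 19.531 mV.
V_a = V_low + 322·LSB = 1.28906 V; V_b = V_low + 323·LSB = 1.30859 V.

[1.28906 V, 1.30859 V)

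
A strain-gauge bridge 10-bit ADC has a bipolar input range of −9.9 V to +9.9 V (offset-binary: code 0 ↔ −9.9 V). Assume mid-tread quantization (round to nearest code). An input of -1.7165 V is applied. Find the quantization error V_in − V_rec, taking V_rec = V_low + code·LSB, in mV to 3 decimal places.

4.398 mV

One LSB is 19.8 V / 1024 = 19.336 mV.
(-1.7165 − (−9.9))/0.0193359 = 423.2275; round gives code 423.
V_rec = (−9.9) + 423·0.0193359 = -1.7208984 V.
Difference: 0.00439844 V → 4.398 mV.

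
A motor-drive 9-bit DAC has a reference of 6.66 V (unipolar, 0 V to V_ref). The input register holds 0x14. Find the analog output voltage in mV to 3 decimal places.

260.156 mV

LSB = 6.66 V / 2^9 = 13.008 mV.
Code 0x14 = 20 decimal.
V_out = 0 + 20 × 0.0130078 V = 0.260156 V.
= 260.156 mV.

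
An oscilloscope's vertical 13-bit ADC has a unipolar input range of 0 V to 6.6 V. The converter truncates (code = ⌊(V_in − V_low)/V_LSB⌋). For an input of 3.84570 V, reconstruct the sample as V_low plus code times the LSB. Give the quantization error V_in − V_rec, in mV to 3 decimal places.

One LSB is 6.6 V / 8192 = 0.806 mV.
(3.84570 − 0)/0.000805664 = 4773.3295; ⌊·⌋ gives code 4773.
V_rec = 0 + 4773·0.000805664 = 3.8454346 V.
Difference: 0.00026543 V → 0.265 mV.

0.265 mV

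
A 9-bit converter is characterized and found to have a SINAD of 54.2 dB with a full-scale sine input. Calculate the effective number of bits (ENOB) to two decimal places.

8.71 bits

ENOB = (SINAD − 1.76) / 6.02 = (54.2 − 1.76)/6.02 = 8.711.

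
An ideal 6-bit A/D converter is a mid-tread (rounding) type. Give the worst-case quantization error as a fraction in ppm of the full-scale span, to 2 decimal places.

7812.50 ppm

Rounding → worst-case error = ½ LSB = V_FS/2^7, so 1e+06/128 = 7812.5 ppm of full scale.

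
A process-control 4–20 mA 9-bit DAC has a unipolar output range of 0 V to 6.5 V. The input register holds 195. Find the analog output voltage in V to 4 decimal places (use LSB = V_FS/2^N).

2.4756 V

LSB = 6.5 V / 2^9 = 12.695 mV.
V_out = 0 + 195 × 0.0126953 V = 2.47559 V.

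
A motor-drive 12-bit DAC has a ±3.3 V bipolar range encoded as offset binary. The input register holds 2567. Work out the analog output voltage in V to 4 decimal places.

LSB = 6.6 V / 2^12 = 1.611 mV.
V_out = (−3.3) + 2567 × 0.00161133 V = 0.836279 V.

0.8363 V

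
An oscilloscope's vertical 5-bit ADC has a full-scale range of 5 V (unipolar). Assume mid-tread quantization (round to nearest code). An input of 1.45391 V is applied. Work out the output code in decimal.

Full-scale span = 5 V; LSB = 5/2^5 = 156.250 mV.
Input sits at 9.305 steps above V_low.
So the output code is 9.

code 9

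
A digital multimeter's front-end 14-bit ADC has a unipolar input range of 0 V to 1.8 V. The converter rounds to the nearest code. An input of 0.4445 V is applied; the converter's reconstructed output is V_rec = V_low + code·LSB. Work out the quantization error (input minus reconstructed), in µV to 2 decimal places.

One LSB is 1.8 V / 16384 = 109.86 µV.
(V_in − V_low)/LSB = (0.4445 − 0)/0.000109863 = 4045.9378 → code 4046 (round).
Code 4046 maps back to 0 + 4046×0.000109863 V = 0.44450684 V.
V_in − V_rec = -6.83594e-06 V = -6.84 µV.

-6.84 µV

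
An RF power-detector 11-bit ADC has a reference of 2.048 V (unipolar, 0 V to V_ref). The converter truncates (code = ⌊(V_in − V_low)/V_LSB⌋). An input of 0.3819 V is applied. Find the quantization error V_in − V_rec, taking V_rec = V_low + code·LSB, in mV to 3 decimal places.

Step size: 2.048 V ÷ 2^11 = 1.000 mV.
(V_in − V_low)/LSB = (0.3819 − 0)/0.001 = 381.9000 → code 381 (floor).
Reconstructed: 0.381 V.
V_in − V_rec = 0.0009 V = 0.900 mV.

0.900 mV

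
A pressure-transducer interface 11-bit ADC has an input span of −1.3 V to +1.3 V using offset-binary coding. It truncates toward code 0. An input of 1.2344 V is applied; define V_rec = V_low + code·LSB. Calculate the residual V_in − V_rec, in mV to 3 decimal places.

One LSB is 2.6 V / 2048 = 1.270 mV.
Scaled input = 1996.3274 LSBs, so code = 1996.
Reconstructed: 1.2339844 V.
Difference: 0.000415625 V → 0.416 mV.

0.416 mV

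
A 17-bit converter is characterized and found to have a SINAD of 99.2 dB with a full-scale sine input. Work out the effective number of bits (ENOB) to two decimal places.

ENOB = (SINAD − 1.76) / 6.02 = (99.2 − 1.76)/6.02 = 16.186.

16.19 bits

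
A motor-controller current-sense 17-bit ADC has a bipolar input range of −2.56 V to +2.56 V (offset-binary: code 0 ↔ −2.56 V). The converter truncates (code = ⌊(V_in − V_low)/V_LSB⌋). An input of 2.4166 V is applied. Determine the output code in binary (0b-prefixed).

With 131072 levels over 5.12 V, one step is 39.06 µV.
(2.4166 − (−2.56)) / 3.90625e-05 = 127400.960 LSBs.
So the output code is 127400.
In binary (0b-prefixed): 0b11111000110101000.

code 0b11111000110101000 (decimal 127400)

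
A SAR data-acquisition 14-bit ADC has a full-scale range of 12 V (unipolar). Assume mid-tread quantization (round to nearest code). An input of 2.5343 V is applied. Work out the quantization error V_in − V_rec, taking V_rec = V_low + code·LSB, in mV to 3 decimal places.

LSB = 12/2^14 = 0.732 mV.
(V_in − V_low)/LSB = (2.5343 − 0)/0.000732422 = 3460.1643 → code 3460 (round).
Reconstructed: 2.5341797 V.
Error = 2.5343 − 2.5341797 = 0.000120313 V = 0.120 mV.

0.120 mV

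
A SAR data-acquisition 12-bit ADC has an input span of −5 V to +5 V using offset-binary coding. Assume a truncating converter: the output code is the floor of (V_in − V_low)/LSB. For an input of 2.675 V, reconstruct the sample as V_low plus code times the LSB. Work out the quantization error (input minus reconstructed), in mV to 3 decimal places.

1.660 mV

Step size: 10 V ÷ 2^12 = 2.441 mV.
(V_in − V_low)/LSB = (2.675 − (−5))/0.00244141 = 3143.6800 → code 3143 (floor).
Code 3143 maps back to (−5) + 3143×0.00244141 V = 2.6733398 V.
Difference: 0.00166016 V → 1.660 mV.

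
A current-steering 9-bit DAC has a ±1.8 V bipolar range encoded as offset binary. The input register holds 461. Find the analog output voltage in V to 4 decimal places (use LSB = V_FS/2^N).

1.4414 V

LSB = 3.6 V / 2^9 = 7.031 mV.
V_out = (−1.8) + 461 × 0.00703125 V = 1.44141 V.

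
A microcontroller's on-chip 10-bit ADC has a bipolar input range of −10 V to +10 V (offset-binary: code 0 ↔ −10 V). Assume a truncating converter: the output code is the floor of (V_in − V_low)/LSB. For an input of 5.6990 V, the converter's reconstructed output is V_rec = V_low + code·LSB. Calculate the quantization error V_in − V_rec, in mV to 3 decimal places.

15.406 mV

One LSB is 20 V / 1024 = 19.531 mV.
(5.6990 − (−10))/0.0195312 = 803.7888; ⌊·⌋ gives code 803.
V_rec = (−10) + 803·0.0195312 = 5.6835938 V.
Difference: 0.0154062 V → 15.406 mV.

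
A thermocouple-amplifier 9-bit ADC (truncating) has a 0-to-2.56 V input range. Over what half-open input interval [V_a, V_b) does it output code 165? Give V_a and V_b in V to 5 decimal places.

LSB = 2.56/2^9 = 5.000 mV.
V_a = V_low + 165·LSB = 0.825 V; V_b = V_low + 166·LSB = 0.83 V.

[0.82500 V, 0.83000 V)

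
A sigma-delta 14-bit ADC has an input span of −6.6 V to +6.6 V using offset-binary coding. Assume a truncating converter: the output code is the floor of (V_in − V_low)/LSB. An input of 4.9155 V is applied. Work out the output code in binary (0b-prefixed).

LSB = 13.2 V / 16384 = 0.806 mV.
Input sits at 14293.178 steps above V_low.
⌊·⌋(14293.178) = 14293.
In binary (0b-prefixed): 0b11011111010101.

code 0b11011111010101 (decimal 14293)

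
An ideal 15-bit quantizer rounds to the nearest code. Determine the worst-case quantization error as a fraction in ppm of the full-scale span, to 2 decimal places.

Rounding → worst-case error = ½ LSB = V_FS/2^16, so 1e+06/65536 = 15.2588 ppm of full scale.

15.26 ppm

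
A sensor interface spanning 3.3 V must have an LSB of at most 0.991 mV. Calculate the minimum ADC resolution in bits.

12 bits

Number of steps required ≥ 3.3 V / 0.991 mV = 3329.97.
Need 2^N ≥ 3329.97; 2^11 = 2048, 2^12 = 4096.
Minimum N = 12.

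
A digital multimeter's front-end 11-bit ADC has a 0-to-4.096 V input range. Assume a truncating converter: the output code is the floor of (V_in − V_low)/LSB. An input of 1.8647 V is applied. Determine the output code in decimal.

LSB = 4.096 V / 2048 = 2.000 mV.
(1.8647 − 0) / 0.002 = 932.350 LSBs.
Floor → code 932.

code 932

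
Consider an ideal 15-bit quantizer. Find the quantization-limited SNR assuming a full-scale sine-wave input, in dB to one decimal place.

SNR ≈ 6.02·N + 1.76 dB = 6.02·15 + 1.76 = 92.06 dB.

92.1 dB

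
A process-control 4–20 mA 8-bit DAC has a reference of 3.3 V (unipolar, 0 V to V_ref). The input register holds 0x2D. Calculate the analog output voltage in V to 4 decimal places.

0.5801 V

LSB = 3.3 V / 2^8 = 12.891 mV.
Code 0x2D = 45 decimal.
V_out = 0 + 45 × 0.0128906 V = 0.580078 V.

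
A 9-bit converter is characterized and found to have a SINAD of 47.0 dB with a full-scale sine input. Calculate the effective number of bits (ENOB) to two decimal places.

ENOB = (SINAD − 1.76) / 6.02 = (47.0 − 1.76)/6.02 = 7.515.

7.51 bits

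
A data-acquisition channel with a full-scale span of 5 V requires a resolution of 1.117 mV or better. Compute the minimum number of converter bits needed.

13 bits

Number of steps required ≥ 5 V / 1.117 mV = 4476.28.
Need 2^N ≥ 4476.28; 2^12 = 4096, 2^13 = 8192.
Minimum N = 13.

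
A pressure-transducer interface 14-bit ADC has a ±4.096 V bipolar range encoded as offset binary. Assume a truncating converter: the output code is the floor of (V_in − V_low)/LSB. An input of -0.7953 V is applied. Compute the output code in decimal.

Full-scale span = 8.192 V; LSB = 8.192/2^14 = 0.500 mV.
(V_in − V_low)/LSB = (-0.7953 − (−4.096)) / 0.0005 = 6601.400.
So the output code is 6601.

code 6601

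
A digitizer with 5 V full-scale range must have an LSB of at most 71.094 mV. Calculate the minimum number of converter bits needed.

Number of steps required ≥ 5 V / 71.094 mV = 70.33.
Need 2^N ≥ 70.33; 2^6 = 64, 2^7 = 128.
Minimum N = 7.

7 bits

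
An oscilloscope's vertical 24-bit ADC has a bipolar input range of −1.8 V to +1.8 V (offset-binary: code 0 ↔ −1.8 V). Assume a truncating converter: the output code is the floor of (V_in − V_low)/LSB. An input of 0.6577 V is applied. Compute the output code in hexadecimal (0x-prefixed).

code 0xAEC510 (decimal 11453712)

With 16777216 levels over 3.6 V, one step is 0.21 µV.
(V_in − V_low)/LSB = (0.6577 − (−1.8)) / 2.14577e-07 = 11453712.156.
Floor → code 11453712.
In hexadecimal (0x-prefixed): 0xAEC510.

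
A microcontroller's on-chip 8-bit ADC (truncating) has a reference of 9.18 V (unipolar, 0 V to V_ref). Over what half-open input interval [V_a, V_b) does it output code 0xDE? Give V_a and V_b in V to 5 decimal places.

[7.96078 V, 7.99664 V)

LSB = 9.18/2^8 = 35.859 mV.
Code 0xDE = 222 decimal.
V_a = V_low + 222·LSB = 7.96078 V; V_b = V_low + 223·LSB = 7.99664 V.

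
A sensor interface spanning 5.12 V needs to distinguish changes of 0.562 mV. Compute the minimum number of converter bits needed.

Number of steps required ≥ 5.12 V / 0.562 mV = 9110.32.
Need 2^N ≥ 9110.32; 2^13 = 8192, 2^14 = 16384.
Minimum N = 14.

14 bits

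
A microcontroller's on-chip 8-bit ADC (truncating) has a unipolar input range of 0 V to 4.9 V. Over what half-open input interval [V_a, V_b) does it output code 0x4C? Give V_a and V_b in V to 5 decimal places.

LSB = 4.9/2^8 = 19.141 mV.
Code 0x4C = 76 decimal.
V_a = V_low + 76·LSB = 1.45469 V; V_b = V_low + 77·LSB = 1.47383 V.

[1.45469 V, 1.47383 V)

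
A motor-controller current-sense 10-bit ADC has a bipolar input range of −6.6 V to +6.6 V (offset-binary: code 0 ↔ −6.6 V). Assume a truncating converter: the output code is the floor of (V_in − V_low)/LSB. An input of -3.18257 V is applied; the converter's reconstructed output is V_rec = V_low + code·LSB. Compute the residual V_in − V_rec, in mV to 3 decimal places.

Step size: 13.2 V ÷ 2^10 = 12.891 mV.
(-3.18257 − (−6.6))/0.0128906 = 265.1097; ⌊·⌋ gives code 265.
Code 265 maps back to (−6.6) + 265×0.0128906 V = -3.1839844 V.
Error = -3.18257 − (−3.1839844) = 0.00141438 V = 1.414 mV.

1.414 mV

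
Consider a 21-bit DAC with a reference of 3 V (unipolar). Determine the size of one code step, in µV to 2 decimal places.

Full-scale span = 3 V.
LSB = 3 / 2^21 = 3 / 2097152 = 1.43051e-06 V = 1.43 µV.

1.43 µV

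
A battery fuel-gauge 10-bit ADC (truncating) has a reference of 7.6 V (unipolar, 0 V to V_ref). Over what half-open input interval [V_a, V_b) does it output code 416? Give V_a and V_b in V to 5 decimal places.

LSB = 7.6/2^10 = 7.422 mV.
V_a = V_low + 416·LSB = 3.0875 V; V_b = V_low + 417·LSB = 3.09492 V.

[3.08750 V, 3.09492 V)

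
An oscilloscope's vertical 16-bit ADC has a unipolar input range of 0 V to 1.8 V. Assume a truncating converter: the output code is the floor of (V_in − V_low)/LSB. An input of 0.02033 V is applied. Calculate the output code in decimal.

Full-scale span = 1.8 V; LSB = 1.8/2^16 = 27.47 µV.
(0.02033 − 0) / 2.74658e-05 = 740.193 LSBs.
Floor → code 740.

code 740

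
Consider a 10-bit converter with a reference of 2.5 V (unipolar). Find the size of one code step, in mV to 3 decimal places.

Full-scale span = 2.5 V.
LSB = 2.5 / 2^10 = 2.5 / 1024 = 0.00244141 V = 2.441 mV.

2.441 mV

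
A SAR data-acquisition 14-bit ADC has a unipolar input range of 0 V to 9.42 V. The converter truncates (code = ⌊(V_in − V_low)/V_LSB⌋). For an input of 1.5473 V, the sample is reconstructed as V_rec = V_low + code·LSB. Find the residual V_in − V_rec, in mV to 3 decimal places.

LSB = 9.42/2^14 = 0.575 mV.
(1.5473 − 0)/0.000574951 = 2691.1851; ⌊·⌋ gives code 2691.
Code 2691 maps back to 0 + 2691×0.000574951 V = 1.5471936 V.
Error = 1.5473 − 1.5471936 = 0.000106396 V = 0.106 mV.

0.106 mV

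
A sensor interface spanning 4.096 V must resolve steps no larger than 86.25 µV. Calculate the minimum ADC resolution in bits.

Number of steps required ≥ 4.096 V / 86.25 µV = 47489.86.
Need 2^N ≥ 47489.86; 2^15 = 32768, 2^16 = 65536.
Minimum N = 16.

16 bits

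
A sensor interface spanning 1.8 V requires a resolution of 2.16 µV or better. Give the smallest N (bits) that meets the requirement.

20 bits

Number of steps required ≥ 1.8 V / 2.16 µV = 833333.33.
Need 2^N ≥ 833333.33; 2^19 = 524288, 2^20 = 1048576.
Minimum N = 20.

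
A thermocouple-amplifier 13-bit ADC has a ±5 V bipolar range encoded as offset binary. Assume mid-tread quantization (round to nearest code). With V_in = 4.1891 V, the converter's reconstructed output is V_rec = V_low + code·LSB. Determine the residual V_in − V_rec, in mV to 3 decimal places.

LSB = 10/2^13 = 1.221 mV.
(V_in − V_low)/LSB = (4.1891 − (−5))/0.0012207 = 7527.7107 → code 7528 (round).
V_rec = (−5) + 7528·0.0012207 = 4.1894531 V.
Difference: -0.000353125 V → -0.353 mV.

-0.353 mV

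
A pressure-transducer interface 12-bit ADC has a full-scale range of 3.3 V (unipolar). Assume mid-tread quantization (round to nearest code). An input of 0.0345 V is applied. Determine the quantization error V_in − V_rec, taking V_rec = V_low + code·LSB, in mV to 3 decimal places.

One LSB is 3.3 V / 4096 = 0.806 mV.
(V_in − V_low)/LSB = (0.0345 − 0)/0.000805664 = 42.8218 → code 43 (round).
Code 43 maps back to 0 + 43×0.000805664 V = 0.034643555 V.
Error = 0.0345 − 0.034643555 = -0.000143555 V = -0.144 mV.

-0.144 mV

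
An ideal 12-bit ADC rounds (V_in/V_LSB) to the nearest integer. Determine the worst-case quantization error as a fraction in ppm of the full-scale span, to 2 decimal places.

122.07 ppm

Rounding → worst-case error = ½ LSB = V_FS/2^13, so 1e+06/8192 = 122.07 ppm of full scale.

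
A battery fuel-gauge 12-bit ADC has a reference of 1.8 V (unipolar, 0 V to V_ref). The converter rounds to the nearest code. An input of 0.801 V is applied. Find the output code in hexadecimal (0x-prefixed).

LSB = 1.8 V / 4096 = 439.45 µV.
(V_in − V_low)/LSB = (0.801 − 0) / 0.000439453 = 1822.720.
Round → code 1823.
In hexadecimal (0x-prefixed): 0x71F.

code 0x71F (decimal 1823)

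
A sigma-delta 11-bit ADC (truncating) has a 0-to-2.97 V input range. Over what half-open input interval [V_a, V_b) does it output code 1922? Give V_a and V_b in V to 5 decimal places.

[2.78728 V, 2.78873 V)

LSB = 2.97/2^11 = 1.450 mV.
V_a = V_low + 1922·LSB = 2.78728 V; V_b = V_low + 1923·LSB = 2.78873 V.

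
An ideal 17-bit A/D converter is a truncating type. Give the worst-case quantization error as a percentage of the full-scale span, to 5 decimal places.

Truncating → worst-case error = 1 LSB = V_FS/2^17, so 100/131072 = 0.000762939 % of full scale.

0.00076 %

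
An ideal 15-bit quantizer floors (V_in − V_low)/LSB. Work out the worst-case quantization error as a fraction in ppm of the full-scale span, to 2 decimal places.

Truncating → worst-case error = 1 LSB = V_FS/2^15, so 1e+06/32768 = 30.5176 ppm of full scale.

30.52 ppm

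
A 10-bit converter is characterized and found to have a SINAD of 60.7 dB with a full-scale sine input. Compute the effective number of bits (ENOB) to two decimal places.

9.79 bits

ENOB = (SINAD − 1.76) / 6.02 = (60.7 − 1.76)/6.02 = 9.791.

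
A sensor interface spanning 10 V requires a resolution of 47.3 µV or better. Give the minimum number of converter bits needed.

Number of steps required ≥ 10 V / 47.3 µV = 211416.49.
Need 2^N ≥ 211416.49; 2^17 = 131072, 2^18 = 262144.
Minimum N = 18.

18 bits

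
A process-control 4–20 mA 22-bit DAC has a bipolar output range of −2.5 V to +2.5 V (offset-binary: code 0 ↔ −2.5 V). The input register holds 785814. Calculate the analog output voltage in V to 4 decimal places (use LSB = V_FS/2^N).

-1.5632 V

LSB = 5 V / 2^22 = 1.19 µV.
V_out = (−2.5) + 785814 × 1.19209e-06 V = -1.56324 V.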